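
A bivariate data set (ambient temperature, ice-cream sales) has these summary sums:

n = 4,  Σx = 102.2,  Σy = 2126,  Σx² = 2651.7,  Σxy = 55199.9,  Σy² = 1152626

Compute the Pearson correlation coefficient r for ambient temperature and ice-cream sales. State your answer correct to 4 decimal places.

Sxx = Σx² − (Σx)²/n = 2651.7 − 2611.21 = 40.49
Sxy = Σxy − (Σx)(Σy)/n = 55199.9 − 54319.3 = 880.6
Syy = Σy² − (Σy)²/n = 1152626 − 1129969 = 22657
r = Sxy/√(Sxx·Syy) = 880.6/√(917381.93) = 880.6/957.800569 = 0.919398

0.9194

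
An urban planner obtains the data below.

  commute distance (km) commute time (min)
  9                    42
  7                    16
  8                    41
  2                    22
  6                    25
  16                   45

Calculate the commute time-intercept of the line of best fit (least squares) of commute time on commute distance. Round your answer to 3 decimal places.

n = 6, Σx = 48, Σy = 191, Σxy = 1732, Σx² = 490
Sxx = Σx² − (Σx)²/n = 490 − 384 = 106
Sxy = Σxy − (Σx)(Σy)/n = 1732 − 1528 = 204
b = Sxy/Sxx = 204/106 = 1.924528
a = ȳ − b·x̄ = 31.833333 − 1.924528·8 = 16.437107

16.437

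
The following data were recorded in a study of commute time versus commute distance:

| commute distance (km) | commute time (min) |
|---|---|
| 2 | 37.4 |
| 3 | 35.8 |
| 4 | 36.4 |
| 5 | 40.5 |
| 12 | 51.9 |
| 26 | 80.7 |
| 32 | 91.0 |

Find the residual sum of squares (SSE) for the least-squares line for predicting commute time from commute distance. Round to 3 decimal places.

15.384

n = 7, Σx = 84, Σy = 373.7, Σxy = 6163.3, Σx² = 1898, Σy² = 23132.71
Sxx = Σx² − (Σx)²/n = 1898 − 1008 = 890
Sxy = Σxy − (Σx)(Σy)/n = 6163.3 − 4484.4 = 1678.9
Syy = Σy² − (Σy)²/n = 23132.71 − 19950.241429 = 3182.468571
b = Sxy/Sxx = 1678.9/890 = 1.886404
SSE = Syy − b·Sxy = 3182.468571 − 1.886404·1678.9 = 15.384066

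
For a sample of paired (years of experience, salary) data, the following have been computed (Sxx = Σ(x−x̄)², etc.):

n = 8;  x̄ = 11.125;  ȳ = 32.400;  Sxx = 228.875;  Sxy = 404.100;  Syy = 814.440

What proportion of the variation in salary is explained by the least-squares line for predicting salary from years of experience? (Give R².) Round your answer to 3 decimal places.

R² = Sxy²/(Sxx·Syy) = (404.1)²/(228.875·814.44) = 0.876033

0.876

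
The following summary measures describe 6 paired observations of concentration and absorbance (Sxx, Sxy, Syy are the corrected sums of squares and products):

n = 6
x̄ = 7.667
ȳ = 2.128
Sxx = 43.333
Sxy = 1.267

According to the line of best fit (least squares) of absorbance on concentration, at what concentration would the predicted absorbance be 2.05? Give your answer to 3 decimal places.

b = Sxy/Sxx = 1.267/43.333 = 0.029239
a = ȳ − b·x̄ = 2.128 − 0.029239·7.667 = 1.903827
Set a + b·x = 2.05: x = (2.05 − 1.903827) / 0.029239 = 4.999301

4.999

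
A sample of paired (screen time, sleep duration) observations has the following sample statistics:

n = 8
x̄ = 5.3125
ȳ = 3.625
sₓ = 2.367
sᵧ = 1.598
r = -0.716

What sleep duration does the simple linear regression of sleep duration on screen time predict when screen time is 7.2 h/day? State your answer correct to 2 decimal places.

2.71

b = r · sᵧ/sₓ = -0.716 · 1.598/2.367 = -0.483383
a = ȳ − b·x̄ = 3.625 − (-0.483383)·5.3125 = 6.192973
ŷ(7.2) = a + b·7.2 = 6.192973 + (-0.483383)·7.2 = 2.712614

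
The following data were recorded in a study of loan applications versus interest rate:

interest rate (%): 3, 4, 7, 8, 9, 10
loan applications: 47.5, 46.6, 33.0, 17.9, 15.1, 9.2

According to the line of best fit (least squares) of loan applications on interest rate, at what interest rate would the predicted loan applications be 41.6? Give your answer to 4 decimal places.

n = 6, Σx = 41, Σy = 169.3, Σxy = 931, Σx² = 319
Sxx = Σx² − (Σx)²/n = 319 − 280.166667 = 38.833333
Sxy = Σxy − (Σx)(Σy)/n = 931 − 1156.883333 = -225.883333
b = Sxy/Sxx = -225.883333/38.833333 = -5.816738
a = ȳ − b·x̄ = 28.216667 − (-5.816738)·6.833333 = 67.964378
Set a + b·x = 41.6: x = (41.6 − 67.964378) / (-5.816738) = 4.532502

4.5325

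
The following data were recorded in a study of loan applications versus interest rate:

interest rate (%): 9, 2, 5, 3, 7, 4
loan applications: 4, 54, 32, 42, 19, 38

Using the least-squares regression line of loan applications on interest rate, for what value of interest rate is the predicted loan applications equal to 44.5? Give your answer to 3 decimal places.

3.078

n = 6, Σx = 30, Σy = 189, Σxy = 715, Σx² = 184
Sxx = Σx² − (Σx)²/n = 184 − 150 = 34
Sxy = Σxy − (Σx)(Σy)/n = 715 − 945 = -230
b = Sxy/Sxx = -230/34 = -6.764706
a = ȳ − b·x̄ = 31.5 − (-6.764706)·5 = 65.323529
Set a + b·x = 44.5: x = (44.5 − 65.323529) / (-6.764706) = 3.078261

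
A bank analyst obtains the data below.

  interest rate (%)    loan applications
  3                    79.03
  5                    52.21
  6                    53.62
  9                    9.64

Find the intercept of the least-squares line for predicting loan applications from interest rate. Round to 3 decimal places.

n = 4, Σx = 23, Σy = 194.5, Σxy = 906.62, Σx² = 151
Sxx = Σx² − (Σx)²/n = 151 − 132.25 = 18.75
Sxy = Σxy − (Σx)(Σy)/n = 906.62 − 1118.375 = -211.755
b = Sxy/Sxx = -211.755/18.75 = -11.2936
a = ȳ − b·x̄ = 48.625 − (-11.2936)·5.75 = 113.5632

113.563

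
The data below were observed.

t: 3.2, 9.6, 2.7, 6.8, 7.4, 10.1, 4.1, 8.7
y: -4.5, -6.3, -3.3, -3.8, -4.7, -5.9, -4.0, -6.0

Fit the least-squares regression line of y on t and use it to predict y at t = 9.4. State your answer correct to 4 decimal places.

-5.7388

n = 8, Σx = 52.6, Σy = -38.5, Σxy = -272.6, Σx² = 405.2
Sxx = Σx² − (Σx)²/n = 405.2 − 345.845 = 59.355
Sxy = Σxy − (Σx)(Σy)/n = -272.6 − (-253.1375) = -19.4625
b = Sxy/Sxx = -19.4625/59.355 = -0.327900
a = ȳ − b·x̄ = -4.8125 − (-0.327900)·6.575 = -2.656558
ŷ(9.4) = a + b·9.4 = -2.656558 + (-0.327900)·9.4 = -5.738817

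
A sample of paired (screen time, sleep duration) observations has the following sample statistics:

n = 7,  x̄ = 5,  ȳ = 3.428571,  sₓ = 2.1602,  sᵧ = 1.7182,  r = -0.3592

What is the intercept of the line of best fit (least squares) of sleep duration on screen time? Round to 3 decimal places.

b = r · sᵧ/sₓ = -0.3592 · 1.7182/2.1602 = -0.285704
a = ȳ − b·x̄ = 3.428571 − (-0.285704)·5 = 4.857090

4.857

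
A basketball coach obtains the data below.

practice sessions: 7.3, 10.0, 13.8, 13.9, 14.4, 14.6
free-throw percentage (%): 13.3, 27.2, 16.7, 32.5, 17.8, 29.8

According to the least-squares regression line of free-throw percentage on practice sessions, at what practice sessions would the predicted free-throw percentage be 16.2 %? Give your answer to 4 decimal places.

6.2650

n = 6, Σx = 74, Σy = 137.3, Σxy = 1742.7, Σx² = 957.46
Sxx = Σx² − (Σx)²/n = 957.46 − 912.666667 = 44.793333
Sxy = Σxy − (Σx)(Σy)/n = 1742.7 − 1693.366667 = 49.333333
b = Sxy/Sxx = 49.333333/44.793333 = 1.101354
a = ȳ − b·x̄ = 22.883333 − 1.101354·12.333333 = 9.299963
Set a + b·x = 16.2: x = (16.2 − 9.299963) / 1.101354 = 6.265047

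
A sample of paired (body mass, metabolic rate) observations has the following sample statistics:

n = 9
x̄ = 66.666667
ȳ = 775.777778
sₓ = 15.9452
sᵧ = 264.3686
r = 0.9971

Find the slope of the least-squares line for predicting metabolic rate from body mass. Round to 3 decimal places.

b = r · sᵧ/sₓ = 0.9971 · 264.3686/15.9452 = 16.531742

16.532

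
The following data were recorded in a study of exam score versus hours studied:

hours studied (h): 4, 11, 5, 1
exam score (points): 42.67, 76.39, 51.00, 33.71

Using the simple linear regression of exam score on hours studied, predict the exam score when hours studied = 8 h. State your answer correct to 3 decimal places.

n = 4, Σx = 21, Σy = 203.77, Σxy = 1299.68, Σx² = 163
Sxx = Σx² − (Σx)²/n = 163 − 110.25 = 52.75
Sxy = Σxy − (Σx)(Σy)/n = 1299.68 − 1069.7925 = 229.8875
b = Sxy/Sxx = 229.8875/52.75 = 4.358057
a = ȳ − b·x̄ = 50.9425 − 4.358057·5.25 = 28.062701
ŷ(8) = a + b·8 = 28.062701 + 4.358057·8 = 62.927156

62.927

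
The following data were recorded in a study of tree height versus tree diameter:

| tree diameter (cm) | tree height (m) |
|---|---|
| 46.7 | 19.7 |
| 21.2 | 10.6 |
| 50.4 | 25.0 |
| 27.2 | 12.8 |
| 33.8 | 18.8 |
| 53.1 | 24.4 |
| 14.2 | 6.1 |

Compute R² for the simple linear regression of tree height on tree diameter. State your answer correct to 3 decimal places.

n = 7, Σx = 246.6, Σy = 117.4, Σxy = 4770.57, Σx² = 10074.02, Σy² = 2275.3
Sxx = Σx² − (Σx)²/n = 10074.02 − 8687.365714 = 1386.654286
Sxy = Σxy − (Σx)(Σy)/n = 4770.57 − 4135.834286 = 634.735714
Syy = Σy² − (Σy)²/n = 2275.3 − 1968.965714 = 306.334286
R² = Sxy²/(Sxx·Syy) = (634.735714)²/(1386.654286·306.334286) = 0.948467

0.948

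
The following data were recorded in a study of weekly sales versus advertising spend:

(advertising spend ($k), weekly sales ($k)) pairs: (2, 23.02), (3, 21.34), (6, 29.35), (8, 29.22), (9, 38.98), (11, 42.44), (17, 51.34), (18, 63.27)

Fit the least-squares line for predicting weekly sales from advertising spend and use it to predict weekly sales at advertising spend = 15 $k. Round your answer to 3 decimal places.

51.157

n = 8, Σx = 74, Σy = 298.96, Σxy = 3349.22, Σx² = 928
Sxx = Σx² − (Σx)²/n = 928 − 684.5 = 243.5
Sxy = Σxy − (Σx)(Σy)/n = 3349.22 − 2765.38 = 583.84
b = Sxy/Sxx = 583.84/243.5 = 2.397700
a = ȳ − b·x̄ = 37.37 − 2.397700·9.25 = 15.191273
ŷ(15) = a + b·15 = 15.191273 + 2.397700·15 = 51.156776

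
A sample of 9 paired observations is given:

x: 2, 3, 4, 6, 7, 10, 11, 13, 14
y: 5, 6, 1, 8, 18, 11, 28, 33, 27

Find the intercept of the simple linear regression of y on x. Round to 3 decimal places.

-3.050

n = 9, Σx = 70, Σy = 137, Σxy = 1431, Σx² = 700
Sxx = Σx² − (Σx)²/n = 700 − 544.444444 = 155.555556
Sxy = Σxy − (Σx)(Σy)/n = 1431 − 1065.555556 = 365.444444
b = Sxy/Sxx = 365.444444/155.555556 = 2.349286
a = ȳ − b·x̄ = 15.222222 − 2.349286·7.777778 = -3.05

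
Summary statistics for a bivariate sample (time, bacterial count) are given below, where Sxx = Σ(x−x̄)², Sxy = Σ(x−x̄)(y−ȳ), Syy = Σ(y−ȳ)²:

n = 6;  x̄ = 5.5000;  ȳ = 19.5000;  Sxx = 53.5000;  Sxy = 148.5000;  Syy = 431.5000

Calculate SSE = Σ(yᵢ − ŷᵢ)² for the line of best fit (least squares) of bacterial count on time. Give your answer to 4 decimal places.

19.3084

b = Sxy/Sxx = 148.5/53.5 = 2.775701
SSE = Syy − b·Sxy = 431.5 − 2.775701·148.5 = 19.308411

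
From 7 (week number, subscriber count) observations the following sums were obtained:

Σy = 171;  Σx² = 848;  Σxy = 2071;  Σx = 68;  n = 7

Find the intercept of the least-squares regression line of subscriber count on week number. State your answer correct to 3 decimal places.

3.186

Sxx = Σx² − (Σx)²/n = 848 − 660.571429 = 187.428571
Sxy = Σxy − (Σx)(Σy)/n = 2071 − 1661.142857 = 409.857143
b = Sxy/Sxx = 409.857143/187.428571 = 2.186738
a = ȳ − b·x̄ = 24.428571 − 2.186738·9.714286 = 3.185976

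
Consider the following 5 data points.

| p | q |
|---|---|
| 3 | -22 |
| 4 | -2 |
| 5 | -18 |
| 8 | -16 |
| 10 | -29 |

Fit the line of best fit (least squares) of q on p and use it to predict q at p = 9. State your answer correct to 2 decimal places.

-22.69

n = 5, Σx = 30, Σy = -87, Σxy = -582, Σx² = 214
Sxx = Σx² − (Σx)²/n = 214 − 180 = 34
Sxy = Σxy − (Σx)(Σy)/n = -582 − (-522) = -60
b = Sxy/Sxx = -60/34 = -1.764706
a = ȳ − b·x̄ = -17.4 − (-1.764706)·6 = -6.811765
ŷ(9) = a + b·9 = -6.811765 + (-1.764706)·9 = -22.694118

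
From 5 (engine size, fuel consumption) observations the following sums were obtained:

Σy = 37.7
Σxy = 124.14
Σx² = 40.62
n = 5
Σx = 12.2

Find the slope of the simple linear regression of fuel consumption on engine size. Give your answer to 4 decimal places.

2.9628

Sxx = Σx² − (Σx)²/n = 40.62 − 29.768 = 10.852
Sxy = Σxy − (Σx)(Σy)/n = 124.14 − 91.988 = 32.152
b = Sxy/Sxx = 32.152/10.852 = 2.962772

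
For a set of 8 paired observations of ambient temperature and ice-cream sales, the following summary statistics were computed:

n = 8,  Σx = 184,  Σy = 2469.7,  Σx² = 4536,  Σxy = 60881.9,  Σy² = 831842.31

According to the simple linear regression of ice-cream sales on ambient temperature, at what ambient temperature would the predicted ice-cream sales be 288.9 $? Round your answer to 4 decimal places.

Sxx = Σx² − (Σx)²/n = 4536 − 4232 = 304
Sxy = Σxy − (Σx)(Σy)/n = 60881.9 − 56803.1 = 4078.8
b = Sxy/Sxx = 4078.8/304 = 13.417105
a = ȳ − b·x̄ = 308.7125 − 13.417105·23 = 0.119079
Set a + b·x = 288.9: x = (288.9 − 0.119079) / 13.417105 = 21.523340

21.5233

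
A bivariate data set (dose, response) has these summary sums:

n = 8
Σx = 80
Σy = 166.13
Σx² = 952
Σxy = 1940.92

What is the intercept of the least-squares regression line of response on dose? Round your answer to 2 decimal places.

2.37

Sxx = Σx² − (Σx)²/n = 952 − 800 = 152
Sxy = Σxy − (Σx)(Σy)/n = 1940.92 − 1661.3 = 279.62
b = Sxy/Sxx = 279.62/152 = 1.839605
a = ȳ − b·x̄ = 20.76625 − 1.839605·10 = 2.370197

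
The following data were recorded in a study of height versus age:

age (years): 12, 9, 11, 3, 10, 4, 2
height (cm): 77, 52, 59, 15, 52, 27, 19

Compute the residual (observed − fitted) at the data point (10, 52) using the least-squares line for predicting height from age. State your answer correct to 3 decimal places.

-5.670

n = 7, Σx = 51, Σy = 301, Σxy = 2752, Σx² = 475
Sxx = Σx² − (Σx)²/n = 475 − 371.571429 = 103.428571
Sxy = Σxy − (Σx)(Σy)/n = 2752 − 2193 = 559
b = Sxy/Sxx = 559/103.428571 = 5.404696
a = ȳ − b·x̄ = 43 − 5.404696·7.285714 = 3.622928
ŷ(10) = 3.622928 + 5.404696·10 = 57.669890
residual = y − ŷ = 52 − 57.669890 = -5.669890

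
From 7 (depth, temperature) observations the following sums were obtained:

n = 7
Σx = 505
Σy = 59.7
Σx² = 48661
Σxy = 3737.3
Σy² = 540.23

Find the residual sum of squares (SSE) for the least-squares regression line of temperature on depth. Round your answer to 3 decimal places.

Sxx = Σx² − (Σx)²/n = 48661 − 36432.142857 = 12228.857143
Sxy = Σxy − (Σx)(Σy)/n = 3737.3 − 4306.928571 = -569.628571
Syy = Σy² − (Σy)²/n = 540.23 − 509.155714 = 31.074286
b = Sxy/Sxx = -569.628571/12228.857143 = -0.046581
SSE = Syy − b·Sxy = 31.074286 − (-0.046581)·(-569.628571) = 4.540595

4.541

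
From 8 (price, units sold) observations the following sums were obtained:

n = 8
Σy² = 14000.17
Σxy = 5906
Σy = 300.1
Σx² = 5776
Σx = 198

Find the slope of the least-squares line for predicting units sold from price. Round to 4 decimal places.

-1.7378

Sxx = Σx² − (Σx)²/n = 5776 − 4900.5 = 875.5
Sxy = Σxy − (Σx)(Σy)/n = 5906 − 7427.475 = -1521.475
b = Sxy/Sxx = -1521.475/875.5 = -1.737836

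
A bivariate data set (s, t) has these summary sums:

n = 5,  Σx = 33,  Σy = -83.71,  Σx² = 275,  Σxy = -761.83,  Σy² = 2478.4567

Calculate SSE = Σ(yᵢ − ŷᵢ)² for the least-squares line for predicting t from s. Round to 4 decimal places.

Sxx = Σx² − (Σx)²/n = 275 − 217.8 = 57.2
Sxy = Σxy − (Σx)(Σy)/n = -761.83 − (-552.486) = -209.344
Syy = Σy² − (Σy)²/n = 2478.4567 − 1401.47282 = 1076.98388
b = Sxy/Sxx = -209.344/57.2 = -3.659860
SSE = Syy − b·Sxy = 1076.98388 − (-3.659860)·(-209.344) = 310.814119

310.8141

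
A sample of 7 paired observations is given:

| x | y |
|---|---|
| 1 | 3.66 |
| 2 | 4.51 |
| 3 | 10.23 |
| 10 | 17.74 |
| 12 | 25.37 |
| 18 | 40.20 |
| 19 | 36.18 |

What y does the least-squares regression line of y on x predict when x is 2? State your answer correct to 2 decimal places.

5.62

n = 7, Σx = 65, Σy = 137.89, Σxy = 1936.23, Σx² = 943
Sxx = Σx² − (Σx)²/n = 943 − 603.571429 = 339.428571
Sxy = Σxy − (Σx)(Σy)/n = 1936.23 − 1280.407143 = 655.822857
b = Sxy/Sxx = 655.822857/339.428571 = 1.932138
a = ȳ − b·x̄ = 19.698571 − 1.932138·9.285714 = 1.757290
ŷ(2) = a + b·2 = 1.757290 + 1.932138·2 = 5.621566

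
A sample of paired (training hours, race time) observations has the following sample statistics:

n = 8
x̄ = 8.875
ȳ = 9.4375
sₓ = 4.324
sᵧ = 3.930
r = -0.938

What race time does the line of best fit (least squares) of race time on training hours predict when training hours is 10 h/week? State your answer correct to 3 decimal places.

b = r · sᵧ/sₓ = -0.938 · 3.93/4.324 = -0.852530
a = ȳ − b·x̄ = 9.4375 − (-0.852530)·8.875 = 17.003704
ŷ(10) = a + b·10 = 17.003704 + (-0.852530)·10 = 8.478404

8.478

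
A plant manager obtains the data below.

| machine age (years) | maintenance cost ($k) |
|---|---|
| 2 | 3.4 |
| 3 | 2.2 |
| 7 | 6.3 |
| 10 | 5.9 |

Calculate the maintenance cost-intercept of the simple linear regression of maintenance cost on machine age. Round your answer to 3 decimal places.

n = 4, Σx = 22, Σy = 17.8, Σxy = 116.5, Σx² = 162
Sxx = Σx² − (Σx)²/n = 162 − 121 = 41
Sxy = Σxy − (Σx)(Σy)/n = 116.5 − 97.9 = 18.6
b = Sxy/Sxx = 18.6/41 = 0.453659
a = ȳ − b·x̄ = 4.45 − 0.453659·5.5 = 1.954878

1.955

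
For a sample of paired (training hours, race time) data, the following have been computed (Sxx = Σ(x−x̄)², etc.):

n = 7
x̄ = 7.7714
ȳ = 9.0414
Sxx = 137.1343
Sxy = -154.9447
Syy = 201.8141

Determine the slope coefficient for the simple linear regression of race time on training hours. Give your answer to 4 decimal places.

-1.1299

b = Sxy/Sxx = -154.9447/137.1343 = -1.129876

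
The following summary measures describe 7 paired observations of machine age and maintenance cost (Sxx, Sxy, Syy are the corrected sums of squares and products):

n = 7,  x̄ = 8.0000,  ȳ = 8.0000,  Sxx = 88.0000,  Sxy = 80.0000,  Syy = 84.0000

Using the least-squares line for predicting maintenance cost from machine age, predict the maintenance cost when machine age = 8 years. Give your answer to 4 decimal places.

b = Sxy/Sxx = 80/88 = 0.909091
a = ȳ − b·x̄ = 8 − 0.909091·8 = 0.727273
ŷ(8) = a + b·8 = 0.727273 + 0.909091·8 = 8

8.0000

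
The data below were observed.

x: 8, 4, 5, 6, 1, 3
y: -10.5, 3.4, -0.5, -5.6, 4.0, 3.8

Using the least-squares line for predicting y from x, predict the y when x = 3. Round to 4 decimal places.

2.4966

n = 6, Σx = 27, Σy = -5.4, Σxy = -91.1, Σx² = 151
Sxx = Σx² − (Σx)²/n = 151 − 121.5 = 29.5
Sxy = Σxy − (Σx)(Σy)/n = -91.1 − (-24.3) = -66.8
b = Sxy/Sxx = -66.8/29.5 = -2.264407
a = ȳ − b·x̄ = -0.9 − (-2.264407)·4.5 = 9.289831
ŷ(3) = a + b·3 = 9.289831 + (-2.264407)·3 = 2.496610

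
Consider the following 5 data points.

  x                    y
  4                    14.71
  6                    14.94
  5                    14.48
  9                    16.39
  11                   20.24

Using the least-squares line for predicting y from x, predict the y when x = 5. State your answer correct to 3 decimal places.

n = 5, Σx = 35, Σy = 80.76, Σxy = 591.03, Σx² = 279
Sxx = Σx² − (Σx)²/n = 279 − 245 = 34
Sxy = Σxy − (Σx)(Σy)/n = 591.03 − 565.32 = 25.71
b = Sxy/Sxx = 25.71/34 = 0.756176
a = ȳ − b·x̄ = 16.152 − 0.756176·7 = 10.858765
ŷ(5) = a + b·5 = 10.858765 + 0.756176·5 = 14.639647

14.640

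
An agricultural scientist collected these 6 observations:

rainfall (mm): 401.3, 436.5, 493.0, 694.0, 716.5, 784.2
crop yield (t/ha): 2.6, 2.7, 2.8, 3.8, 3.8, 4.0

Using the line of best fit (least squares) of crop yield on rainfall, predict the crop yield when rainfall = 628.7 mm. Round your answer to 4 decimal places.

3.4451

n = 6, Σx = 3525.5, Σy = 19.7, Σxy = 12099.03, Σx² = 2204600.83
Sxx = Σx² − (Σx)²/n = 2204600.83 − 2071525.041667 = 133075.788333
Sxy = Σxy − (Σx)(Σy)/n = 12099.03 − 11575.391667 = 523.638333
b = Sxy/Sxx = 523.638333/133075.788333 = 0.003935
a = ȳ − b·x̄ = 3.283333 − 0.003935·587.583333 = 0.971259
ŷ(628.7) = a + b·628.7 = 0.971259 + 0.003935·628.7 = 3.445123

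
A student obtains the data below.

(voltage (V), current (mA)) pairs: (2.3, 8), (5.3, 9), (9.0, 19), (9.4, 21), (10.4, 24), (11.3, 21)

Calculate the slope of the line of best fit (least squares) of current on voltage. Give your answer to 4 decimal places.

n = 6, Σx = 47.7, Σy = 102, Σxy = 921.4, Σx² = 438.59
Sxx = Σx² − (Σx)²/n = 438.59 − 379.215 = 59.375
Sxy = Σxy − (Σx)(Σy)/n = 921.4 − 810.9 = 110.5
b = Sxy/Sxx = 110.5/59.375 = 1.861053

1.8611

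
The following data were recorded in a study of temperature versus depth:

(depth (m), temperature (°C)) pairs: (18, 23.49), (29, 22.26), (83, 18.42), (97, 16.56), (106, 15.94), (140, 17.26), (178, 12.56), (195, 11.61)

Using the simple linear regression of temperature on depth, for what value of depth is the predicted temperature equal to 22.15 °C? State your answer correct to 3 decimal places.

28.025

n = 8, Σx = 846, Σy = 138.1, Σxy = 12809.21, Σx² = 118008
Sxx = Σx² − (Σx)²/n = 118008 − 89464.5 = 28543.5
Sxy = Σxy − (Σx)(Σy)/n = 12809.21 − 14604.075 = -1794.865
b = Sxy/Sxx = -1794.865/28543.5 = -0.062882
a = ȳ − b·x̄ = 17.2625 − (-0.062882)·105.75 = 23.912244
Set a + b·x = 22.15: x = (22.15 − 23.912244) / (-0.062882) = 28.024736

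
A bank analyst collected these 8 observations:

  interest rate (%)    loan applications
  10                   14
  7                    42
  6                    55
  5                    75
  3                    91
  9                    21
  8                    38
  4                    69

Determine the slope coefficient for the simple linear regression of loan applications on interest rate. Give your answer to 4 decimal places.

n = 8, Σx = 52, Σy = 405, Σxy = 2181, Σx² = 380
Sxx = Σx² − (Σx)²/n = 380 − 338 = 42
Sxy = Σxy − (Σx)(Σy)/n = 2181 − 2632.5 = -451.5
b = Sxy/Sxx = -451.5/42 = -10.75

-10.7500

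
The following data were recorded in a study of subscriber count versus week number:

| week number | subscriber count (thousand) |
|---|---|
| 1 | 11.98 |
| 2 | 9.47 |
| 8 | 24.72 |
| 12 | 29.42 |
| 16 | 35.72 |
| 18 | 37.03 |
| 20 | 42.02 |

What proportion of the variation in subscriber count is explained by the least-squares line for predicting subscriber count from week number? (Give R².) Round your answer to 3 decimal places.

0.980

n = 7, Σx = 77, Σy = 190.36, Σxy = 2660.18, Σx² = 1193, Σy² = 6122.6358
Sxx = Σx² − (Σx)²/n = 1193 − 847 = 346
Sxy = Σxy − (Σx)(Σy)/n = 2660.18 − 2093.96 = 566.22
Syy = Σy² − (Σy)²/n = 6122.6358 − 5176.704229 = 945.931571
R² = Sxy²/(Sxx·Syy) = (566.22)²/(346·945.931571) = 0.979568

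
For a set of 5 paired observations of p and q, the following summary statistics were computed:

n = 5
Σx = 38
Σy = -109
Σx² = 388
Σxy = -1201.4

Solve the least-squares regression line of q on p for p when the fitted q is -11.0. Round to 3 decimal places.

Sxx = Σx² − (Σx)²/n = 388 − 288.8 = 99.2
Sxy = Σxy − (Σx)(Σy)/n = -1201.4 − (-828.4) = -373
b = Sxy/Sxx = -373/99.2 = -3.760081
a = ȳ − b·x̄ = -21.8 − (-3.760081)·7.6 = 6.776613
Set a + b·x = -11.0: x = (-11.0 − 6.776613) / (-3.760081) = 4.727721

4.728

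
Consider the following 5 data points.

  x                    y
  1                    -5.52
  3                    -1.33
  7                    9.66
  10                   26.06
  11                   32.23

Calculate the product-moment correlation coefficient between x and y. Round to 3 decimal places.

0.983

n = 5, Σx = 32, Σy = 61.1, Σxy = 673.24, Σx² = 280, Σy² = 1843.4514
Sxx = Σx² − (Σx)²/n = 280 − 204.8 = 75.2
Sxy = Σxy − (Σx)(Σy)/n = 673.24 − 391.04 = 282.2
Syy = Σy² − (Σy)²/n = 1843.4514 − 746.642 = 1096.8094
r = Sxy/√(Sxx·Syy) = 282.2/√(82480.06688) = 282.2/287.193431 = 0.982613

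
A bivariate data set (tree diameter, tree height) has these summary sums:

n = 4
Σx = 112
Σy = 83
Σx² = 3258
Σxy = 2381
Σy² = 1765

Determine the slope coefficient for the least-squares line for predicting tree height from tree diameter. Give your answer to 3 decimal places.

Sxx = Σx² − (Σx)²/n = 3258 − 3136 = 122
Sxy = Σxy − (Σx)(Σy)/n = 2381 − 2324 = 57
b = Sxy/Sxx = 57/122 = 0.467213

0.467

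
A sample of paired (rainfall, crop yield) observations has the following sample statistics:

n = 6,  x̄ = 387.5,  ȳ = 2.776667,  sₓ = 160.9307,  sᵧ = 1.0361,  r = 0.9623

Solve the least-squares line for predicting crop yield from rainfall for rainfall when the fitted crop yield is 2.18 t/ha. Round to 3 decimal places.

b = r · sᵧ/sₓ = 0.9623 · 1.0361/160.9307 = 0.006195
a = ȳ − b·x̄ = 2.776667 − 0.006195·387.5 = 0.375928
Set a + b·x = 2.18: x = (2.18 − 0.375928) / 0.006195 = 291.192799

291.193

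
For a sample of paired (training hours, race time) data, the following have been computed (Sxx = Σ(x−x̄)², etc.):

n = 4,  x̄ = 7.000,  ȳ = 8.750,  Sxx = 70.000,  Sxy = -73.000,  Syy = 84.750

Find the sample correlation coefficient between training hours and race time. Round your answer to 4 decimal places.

r = Sxy/√(Sxx·Syy) = -73/√(5932.5) = -73/77.022724 = -0.947772

-0.9478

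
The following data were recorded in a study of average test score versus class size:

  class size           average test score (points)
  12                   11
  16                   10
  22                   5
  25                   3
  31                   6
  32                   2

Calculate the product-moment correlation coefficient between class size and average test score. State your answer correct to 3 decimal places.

-0.848

n = 6, Σx = 138, Σy = 37, Σxy = 727, Σx² = 3494, Σy² = 295
Sxx = Σx² − (Σx)²/n = 3494 − 3174 = 320
Sxy = Σxy − (Σx)(Σy)/n = 727 − 851 = -124
Syy = Σy² − (Σy)²/n = 295 − 228.166667 = 66.833333
r = Sxy/√(Sxx·Syy) = -124/√(21386.666667) = -124/146.241809 = -0.847911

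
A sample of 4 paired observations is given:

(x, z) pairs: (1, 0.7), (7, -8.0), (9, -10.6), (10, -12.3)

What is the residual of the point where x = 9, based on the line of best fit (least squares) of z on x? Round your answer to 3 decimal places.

0.174

n = 4, Σx = 27, Σy = -30.2, Σxy = -273.7, Σx² = 231
Sxx = Σx² − (Σx)²/n = 231 − 182.25 = 48.75
Sxy = Σxy − (Σx)(Σy)/n = -273.7 − (-203.85) = -69.85
b = Sxy/Sxx = -69.85/48.75 = -1.432821
a = ȳ − b·x̄ = -7.55 − (-1.432821)·6.75 = 2.121538
ŷ(9) = 2.121538 + (-1.432821)·9 = -10.773846
residual = y − ŷ = -10.6 − (-10.773846) = 0.173846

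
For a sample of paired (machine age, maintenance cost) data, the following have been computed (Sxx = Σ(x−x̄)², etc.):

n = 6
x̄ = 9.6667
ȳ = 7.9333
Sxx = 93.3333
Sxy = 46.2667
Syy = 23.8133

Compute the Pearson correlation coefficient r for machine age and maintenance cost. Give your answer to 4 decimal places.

0.9814

r = Sxy/√(Sxx·Syy) = 46.2667/√(2222.573873) = 46.2667/47.144182 = 0.981387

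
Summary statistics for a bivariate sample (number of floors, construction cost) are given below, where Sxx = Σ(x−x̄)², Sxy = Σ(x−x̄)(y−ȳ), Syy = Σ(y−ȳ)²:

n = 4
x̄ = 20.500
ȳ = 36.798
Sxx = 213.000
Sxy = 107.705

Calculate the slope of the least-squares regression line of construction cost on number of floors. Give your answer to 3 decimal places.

0.506

b = Sxy/Sxx = 107.705/213 = 0.505657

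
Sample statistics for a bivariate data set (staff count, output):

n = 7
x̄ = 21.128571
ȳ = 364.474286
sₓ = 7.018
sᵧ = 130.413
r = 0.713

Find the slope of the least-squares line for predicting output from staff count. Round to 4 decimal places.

b = r · sᵧ/sₓ = 0.713 · 130.413/7.018 = 13.249426

13.2494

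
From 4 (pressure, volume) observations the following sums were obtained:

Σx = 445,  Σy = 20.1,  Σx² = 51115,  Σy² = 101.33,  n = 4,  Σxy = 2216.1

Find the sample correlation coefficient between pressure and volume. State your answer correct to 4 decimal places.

-0.8724

Sxx = Σx² − (Σx)²/n = 51115 − 49506.25 = 1608.75
Sxy = Σxy − (Σx)(Σy)/n = 2216.1 − 2236.125 = -20.025
Syy = Σy² − (Σy)²/n = 101.33 − 101.0025 = 0.3275
r = Sxy/√(Sxx·Syy) = -20.025/√(526.865625) = -20.025/22.953554 = -0.872414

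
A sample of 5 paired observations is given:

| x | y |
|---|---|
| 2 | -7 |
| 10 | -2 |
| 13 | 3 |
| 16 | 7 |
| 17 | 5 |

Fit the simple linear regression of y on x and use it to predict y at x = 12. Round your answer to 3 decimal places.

n = 5, Σx = 58, Σy = 6, Σxy = 202, Σx² = 818
Sxx = Σx² − (Σx)²/n = 818 − 672.8 = 145.2
Sxy = Σxy − (Σx)(Σy)/n = 202 − 69.6 = 132.4
b = Sxy/Sxx = 132.4/145.2 = 0.911846
a = ȳ − b·x̄ = 1.2 − 0.911846·11.6 = -9.377410
ŷ(12) = a + b·12 = -9.377410 + 0.911846·12 = 1.564738

1.565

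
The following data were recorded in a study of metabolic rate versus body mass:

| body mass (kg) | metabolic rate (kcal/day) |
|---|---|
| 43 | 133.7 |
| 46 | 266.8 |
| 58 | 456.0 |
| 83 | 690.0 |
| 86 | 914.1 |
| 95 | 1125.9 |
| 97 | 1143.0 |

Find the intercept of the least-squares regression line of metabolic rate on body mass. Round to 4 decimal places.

n = 7, Σx = 508, Σy = 4729.5, Σxy = 398184, Σx² = 40048
Sxx = Σx² − (Σx)²/n = 40048 − 36866.285714 = 3181.714286
Sxy = Σxy − (Σx)(Σy)/n = 398184 − 343226.571429 = 54957.428571
b = Sxy/Sxx = 54957.428571/3181.714286 = 17.272899
a = ȳ − b·x̄ = 675.642857 − 17.272899·72.571429 = -577.876078

-577.8761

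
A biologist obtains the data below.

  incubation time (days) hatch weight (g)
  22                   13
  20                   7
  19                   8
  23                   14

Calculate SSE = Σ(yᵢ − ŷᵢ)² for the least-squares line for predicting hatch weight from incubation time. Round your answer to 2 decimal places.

n = 4, Σx = 84, Σy = 42, Σxy = 900, Σx² = 1774, Σy² = 478
Sxx = Σx² − (Σx)²/n = 1774 − 1764 = 10
Sxy = Σxy − (Σx)(Σy)/n = 900 − 882 = 18
Syy = Σy² − (Σy)²/n = 478 − 441 = 37
b = Sxy/Sxx = 18/10 = 1.8
SSE = Syy − b·Sxy = 37 − 1.8·18 = 4.6

4.60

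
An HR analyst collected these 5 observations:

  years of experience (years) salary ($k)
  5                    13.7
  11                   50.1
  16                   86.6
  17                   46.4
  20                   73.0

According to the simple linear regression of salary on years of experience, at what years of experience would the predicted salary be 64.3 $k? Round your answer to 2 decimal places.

n = 5, Σx = 69, Σy = 269.8, Σxy = 4254, Σx² = 1091
Sxx = Σx² − (Σx)²/n = 1091 − 952.2 = 138.8
Sxy = Σxy − (Σx)(Σy)/n = 4254 − 3723.24 = 530.76
b = Sxy/Sxx = 530.76/138.8 = 3.823919
a = ȳ − b·x̄ = 53.96 − 3.823919·13.8 = 1.189914
Set a + b·x = 64.3: x = (64.3 − 1.189914) / 3.823919 = 16.504032

16.50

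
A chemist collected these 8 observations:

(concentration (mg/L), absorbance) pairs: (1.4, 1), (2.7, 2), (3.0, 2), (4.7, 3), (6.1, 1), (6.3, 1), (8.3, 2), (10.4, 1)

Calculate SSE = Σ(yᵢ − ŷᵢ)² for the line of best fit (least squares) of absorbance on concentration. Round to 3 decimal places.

n = 8, Σx = 42.9, Σy = 13, Σxy = 66.3, Σx² = 294.29, Σy² = 25
Sxx = Σx² − (Σx)²/n = 294.29 − 230.05125 = 64.23875
Sxy = Σxy − (Σx)(Σy)/n = 66.3 − 69.7125 = -3.4125
Syy = Σy² − (Σy)²/n = 25 − 21.125 = 3.875
b = Sxy/Sxx = -3.4125/64.23875 = -0.053122
SSE = Syy − b·Sxy = 3.875 − (-0.053122)·(-3.4125) = 3.693721

3.694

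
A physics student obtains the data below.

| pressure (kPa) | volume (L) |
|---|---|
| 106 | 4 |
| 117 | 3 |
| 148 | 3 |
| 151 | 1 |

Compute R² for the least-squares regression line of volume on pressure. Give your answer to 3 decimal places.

n = 4, Σx = 522, Σy = 11, Σxy = 1370, Σx² = 69630, Σy² = 35
Sxx = Σx² − (Σx)²/n = 69630 − 68121 = 1509
Sxy = Σxy − (Σx)(Σy)/n = 1370 − 1435.5 = -65.5
Syy = Σy² − (Σy)²/n = 35 − 30.25 = 4.75
R² = Sxy²/(Sxx·Syy) = (-65.5)²/(1509·4.75) = 0.598549

0.599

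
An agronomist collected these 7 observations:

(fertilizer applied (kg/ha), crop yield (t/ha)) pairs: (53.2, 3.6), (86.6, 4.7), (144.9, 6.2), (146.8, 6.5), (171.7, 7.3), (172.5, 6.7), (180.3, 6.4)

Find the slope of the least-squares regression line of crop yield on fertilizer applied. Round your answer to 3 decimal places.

0.026

n = 7, Σx = 956, Σy = 41.4, Σxy = 6014.2, Σx² = 144621.28
Sxx = Σx² − (Σx)²/n = 144621.28 − 130562.285714 = 14058.994286
Sxy = Σxy − (Σx)(Σy)/n = 6014.2 − 5654.057143 = 360.142857
b = Sxy/Sxx = 360.142857/14058.994286 = 0.025617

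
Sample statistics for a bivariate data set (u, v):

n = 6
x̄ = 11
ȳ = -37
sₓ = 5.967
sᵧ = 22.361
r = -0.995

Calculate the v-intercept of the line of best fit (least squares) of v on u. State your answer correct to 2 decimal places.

b = r · sᵧ/sₓ = -0.995 · 22.361/5.967 = -3.728707
a = ȳ − b·x̄ = -37 − (-3.728707)·11 = 4.015778

4.02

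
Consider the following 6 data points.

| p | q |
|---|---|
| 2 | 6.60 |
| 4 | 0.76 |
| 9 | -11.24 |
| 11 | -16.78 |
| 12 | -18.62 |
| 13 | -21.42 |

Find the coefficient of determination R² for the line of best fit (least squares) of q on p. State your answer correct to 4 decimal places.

0.9991

n = 6, Σx = 51, Σy = -60.7, Σxy = -771.4, Σx² = 535, Σy² = 1257.5644
Sxx = Σx² − (Σx)²/n = 535 − 433.5 = 101.5
Sxy = Σxy − (Σx)(Σy)/n = -771.4 − (-515.95) = -255.45
Syy = Σy² − (Σy)²/n = 1257.5644 − 614.081667 = 643.482733
R² = Sxy²/(Sxx·Syy) = (-255.45)²/(101.5·643.482733) = 0.999100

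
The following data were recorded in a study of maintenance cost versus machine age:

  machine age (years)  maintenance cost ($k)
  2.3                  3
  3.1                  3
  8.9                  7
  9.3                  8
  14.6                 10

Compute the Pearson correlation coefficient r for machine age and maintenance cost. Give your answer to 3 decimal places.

n = 5, Σx = 38.2, Σy = 31, Σxy = 298.9, Σx² = 393.76, Σy² = 231
Sxx = Σx² − (Σx)²/n = 393.76 − 291.848 = 101.912
Sxy = Σxy − (Σx)(Σy)/n = 298.9 − 236.84 = 62.06
Syy = Σy² − (Σy)²/n = 231 − 192.2 = 38.8
r = Sxy/√(Sxx·Syy) = 62.06/√(3954.1856) = 62.06/62.882315 = 0.986923

0.987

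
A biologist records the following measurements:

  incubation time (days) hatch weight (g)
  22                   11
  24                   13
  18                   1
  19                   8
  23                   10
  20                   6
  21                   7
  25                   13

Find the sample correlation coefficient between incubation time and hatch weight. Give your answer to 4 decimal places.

0.9037

n = 8, Σx = 172, Σy = 69, Σxy = 1546, Σx² = 3740, Σy² = 709
Sxx = Σx² − (Σx)²/n = 3740 − 3698 = 42
Sxy = Σxy − (Σx)(Σy)/n = 1546 − 1483.5 = 62.5
Syy = Σy² − (Σy)²/n = 709 − 595.125 = 113.875
r = Sxy/√(Sxx·Syy) = 62.5/√(4782.75) = 62.5/69.157429 = 0.903735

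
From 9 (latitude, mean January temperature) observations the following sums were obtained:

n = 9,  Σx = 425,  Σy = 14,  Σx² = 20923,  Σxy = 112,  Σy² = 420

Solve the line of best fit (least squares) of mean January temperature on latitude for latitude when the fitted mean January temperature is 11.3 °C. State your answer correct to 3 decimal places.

32.075

Sxx = Σx² − (Σx)²/n = 20923 − 20069.444444 = 853.555556
Sxy = Σxy − (Σx)(Σy)/n = 112 − 661.111111 = -549.111111
b = Sxy/Sxx = -549.111111/853.555556 = -0.643322
a = ȳ − b·x̄ = 1.555556 − (-0.643322)·47.222222 = 31.934652
Set a + b·x = 11.3: x = (11.3 − 31.934652) / (-0.643322) = 32.075152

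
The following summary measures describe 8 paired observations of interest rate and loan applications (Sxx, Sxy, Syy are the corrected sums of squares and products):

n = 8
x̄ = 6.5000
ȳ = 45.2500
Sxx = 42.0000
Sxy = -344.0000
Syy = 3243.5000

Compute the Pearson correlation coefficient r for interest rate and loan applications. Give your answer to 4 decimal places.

r = Sxy/√(Sxx·Syy) = -344/√(136227) = -344/369.089420 = -0.932023

-0.9320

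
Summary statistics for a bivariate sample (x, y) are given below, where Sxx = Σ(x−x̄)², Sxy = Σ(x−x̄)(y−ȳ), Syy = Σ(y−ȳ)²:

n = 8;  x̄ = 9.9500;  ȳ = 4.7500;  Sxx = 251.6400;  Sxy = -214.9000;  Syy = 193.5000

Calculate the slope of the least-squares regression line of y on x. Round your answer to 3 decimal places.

b = Sxy/Sxx = -214.9/251.64 = -0.853998

-0.854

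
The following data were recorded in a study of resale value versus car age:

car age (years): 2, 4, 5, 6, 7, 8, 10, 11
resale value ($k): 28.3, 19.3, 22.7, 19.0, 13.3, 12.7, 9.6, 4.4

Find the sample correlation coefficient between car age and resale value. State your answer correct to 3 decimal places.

n = 8, Σx = 53, Σy = 129.3, Σxy = 700.4, Σx² = 415, Σy² = 2499.37
Sxx = Σx² − (Σx)²/n = 415 − 351.125 = 63.875
Sxy = Σxy − (Σx)(Σy)/n = 700.4 − 856.6125 = -156.2125
Syy = Σy² − (Σy)²/n = 2499.37 − 2089.81125 = 409.55875
r = Sxy/√(Sxx·Syy) = -156.2125/√(26160.565156) = -156.2125/161.742280 = -0.965811

-0.966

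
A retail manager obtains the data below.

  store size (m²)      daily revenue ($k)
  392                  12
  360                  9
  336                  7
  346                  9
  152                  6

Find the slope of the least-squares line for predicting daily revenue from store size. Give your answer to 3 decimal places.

n = 5, Σx = 1586, Σy = 43, Σxy = 14322, Σx² = 538980
Sxx = Σx² − (Σx)²/n = 538980 − 503079.2 = 35900.8
Sxy = Σxy − (Σx)(Σy)/n = 14322 − 13639.6 = 682.4
b = Sxy/Sxx = 682.4/35900.8 = 0.019008

0.019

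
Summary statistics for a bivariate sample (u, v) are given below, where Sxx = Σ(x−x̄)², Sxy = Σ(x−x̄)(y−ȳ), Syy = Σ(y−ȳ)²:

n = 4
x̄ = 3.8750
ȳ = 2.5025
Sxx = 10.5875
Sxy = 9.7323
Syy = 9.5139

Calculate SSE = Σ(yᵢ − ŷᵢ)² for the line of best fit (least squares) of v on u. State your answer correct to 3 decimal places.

b = Sxy/Sxx = 9.7323/10.5875 = 0.919226
SSE = Syy − b·Sxy = 9.5139 − 0.919226·9.7323 = 0.567722

0.568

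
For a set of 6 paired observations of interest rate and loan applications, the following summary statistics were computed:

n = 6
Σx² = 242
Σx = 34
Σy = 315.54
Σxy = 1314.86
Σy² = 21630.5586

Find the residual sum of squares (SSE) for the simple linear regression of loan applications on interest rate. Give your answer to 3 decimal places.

Sxx = Σx² − (Σx)²/n = 242 − 192.666667 = 49.333333
Sxy = Σxy − (Σx)(Σy)/n = 1314.86 − 1788.06 = -473.2
Syy = Σy² − (Σy)²/n = 21630.5586 − 16594.2486 = 5036.31
b = Sxy/Sxx = -473.2/49.333333 = -9.591892
SSE = Syy − b·Sxy = 5036.31 − (-9.591892)·(-473.2) = 497.426757

497.427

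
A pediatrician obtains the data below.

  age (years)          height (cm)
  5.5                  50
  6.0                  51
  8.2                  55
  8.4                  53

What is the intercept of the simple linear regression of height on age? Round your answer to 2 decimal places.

42.77

n = 4, Σx = 28.1, Σy = 209, Σxy = 1477.2, Σx² = 204.05
Sxx = Σx² − (Σx)²/n = 204.05 − 197.4025 = 6.6475
Sxy = Σxy − (Σx)(Σy)/n = 1477.2 − 1468.225 = 8.975
b = Sxy/Sxx = 8.975/6.6475 = 1.350132
a = ȳ − b·x̄ = 52.25 − 1.350132·7.025 = 42.765325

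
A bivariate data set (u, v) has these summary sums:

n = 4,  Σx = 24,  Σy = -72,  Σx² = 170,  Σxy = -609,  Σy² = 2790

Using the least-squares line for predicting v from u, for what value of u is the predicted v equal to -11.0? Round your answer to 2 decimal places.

Sxx = Σx² − (Σx)²/n = 170 − 144 = 26
Sxy = Σxy − (Σx)(Σy)/n = -609 − (-432) = -177
b = Sxy/Sxx = -177/26 = -6.807692
a = ȳ − b·x̄ = -18 − (-6.807692)·6 = 22.846154
Set a + b·x = -11.0: x = (-11.0 − 22.846154) / (-6.807692) = 4.971751

4.97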